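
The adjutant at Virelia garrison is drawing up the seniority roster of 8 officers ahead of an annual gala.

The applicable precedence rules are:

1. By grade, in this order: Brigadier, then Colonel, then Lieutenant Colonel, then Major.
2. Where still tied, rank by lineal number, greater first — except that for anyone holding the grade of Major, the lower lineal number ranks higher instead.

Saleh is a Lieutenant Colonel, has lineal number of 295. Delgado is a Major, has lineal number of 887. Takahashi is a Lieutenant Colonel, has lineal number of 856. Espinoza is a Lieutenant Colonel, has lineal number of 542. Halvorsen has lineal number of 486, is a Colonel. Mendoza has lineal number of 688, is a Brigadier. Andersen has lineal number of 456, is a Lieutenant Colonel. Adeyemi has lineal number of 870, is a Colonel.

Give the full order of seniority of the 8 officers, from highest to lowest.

Mendoza, Adeyemi, Halvorsen, Takahashi, Espinoza, Andersen, Saleh, Delgado

By grade: Mendoza (Brigadier); then Adeyemi and Halvorsen (Colonel); then Takahashi, Espinoza, Andersen and Saleh (Lieutenant Colonel); then Delgado (Major).
Among Adeyemi and Halvorsen, by lineal number (higher first): Adeyemi (870) before Halvorsen (486).
Among Takahashi, Espinoza, Andersen and Saleh, by lineal number (higher first): Takahashi (856) before Espinoza (542) before Andersen (456) before Saleh (295).
Full order: Mendoza, Adeyemi, Halvorsen, Takahashi, Espinoza, Andersen, Saleh, Delgado.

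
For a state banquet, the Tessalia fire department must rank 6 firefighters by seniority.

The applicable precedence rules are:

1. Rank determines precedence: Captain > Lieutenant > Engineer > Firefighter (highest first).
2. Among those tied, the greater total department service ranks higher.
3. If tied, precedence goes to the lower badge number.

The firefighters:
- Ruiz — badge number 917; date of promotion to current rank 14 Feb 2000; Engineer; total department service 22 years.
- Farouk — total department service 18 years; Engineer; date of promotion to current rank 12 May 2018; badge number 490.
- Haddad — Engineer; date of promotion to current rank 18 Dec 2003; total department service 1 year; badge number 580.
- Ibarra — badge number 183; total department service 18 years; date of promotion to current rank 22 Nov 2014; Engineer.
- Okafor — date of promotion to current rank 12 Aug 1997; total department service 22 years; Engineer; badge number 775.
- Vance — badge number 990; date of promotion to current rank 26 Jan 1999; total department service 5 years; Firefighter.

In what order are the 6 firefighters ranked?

By rank: Okafor, Ruiz, Ibarra, Farouk and Haddad (Engineer); then Vance (Firefighter).
Among Okafor, Ruiz, Ibarra, Farouk and Haddad, by total department service (higher first): Okafor and Ruiz (22 years) before Ibarra and Farouk (18 years) before Haddad (1 year).
Among Okafor and Ruiz, by badge number (lower first): Okafor (775) before Ruiz (917).
Among Ibarra and Farouk, by badge number (lower first): Ibarra (183) before Farouk (490).
Full order: Okafor, Ruiz, Ibarra, Farouk, Haddad, Vance.

Okafor, Ruiz, Ibarra, Farouk, Haddad, Vance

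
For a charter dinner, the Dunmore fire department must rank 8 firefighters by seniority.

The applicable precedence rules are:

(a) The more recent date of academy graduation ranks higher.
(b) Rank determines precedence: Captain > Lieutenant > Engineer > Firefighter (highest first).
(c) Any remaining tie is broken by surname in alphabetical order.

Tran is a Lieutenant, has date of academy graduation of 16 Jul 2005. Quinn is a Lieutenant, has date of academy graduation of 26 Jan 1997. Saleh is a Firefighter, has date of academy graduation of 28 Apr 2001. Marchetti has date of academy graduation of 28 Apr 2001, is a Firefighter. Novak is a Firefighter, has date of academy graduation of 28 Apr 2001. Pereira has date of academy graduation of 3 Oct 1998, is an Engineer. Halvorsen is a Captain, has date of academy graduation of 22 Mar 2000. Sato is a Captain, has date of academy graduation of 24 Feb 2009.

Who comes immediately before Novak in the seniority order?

By date of academy graduation (later first): Sato (24 Feb 2009); then Tran (16 Jul 2005); then Marchetti, Novak and Saleh (each 28 Apr 2001); then Halvorsen (22 Mar 2000); then Pereira (3 Oct 1998); then Quinn (26 Jan 1997).
Marchetti, Novak and Saleh are each Firefighter, so the next rule applies.
Among Marchetti, Novak and Saleh, alphabetically by surname: Marchetti before Novak before Saleh.
Order: Sato, Tran, Marchetti, Novak, Saleh, Halvorsen, Pereira, Quinn.

Marchetti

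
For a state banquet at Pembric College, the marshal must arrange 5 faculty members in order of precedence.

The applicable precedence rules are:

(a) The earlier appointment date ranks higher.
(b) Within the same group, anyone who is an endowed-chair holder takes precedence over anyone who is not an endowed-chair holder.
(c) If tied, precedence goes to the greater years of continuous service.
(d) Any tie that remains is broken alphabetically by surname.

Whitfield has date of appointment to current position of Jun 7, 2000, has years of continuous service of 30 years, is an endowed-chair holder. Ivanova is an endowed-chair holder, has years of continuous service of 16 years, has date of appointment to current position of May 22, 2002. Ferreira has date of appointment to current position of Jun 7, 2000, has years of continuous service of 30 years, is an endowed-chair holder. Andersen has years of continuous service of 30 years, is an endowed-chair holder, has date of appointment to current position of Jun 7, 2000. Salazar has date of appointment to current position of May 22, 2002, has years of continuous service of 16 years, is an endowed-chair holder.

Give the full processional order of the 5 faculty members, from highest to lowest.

By date of appointment to current position (earlier first): Andersen, Ferreira and Whitfield (each Jun 7, 2000); then Ivanova and Salazar (both May 22, 2002).
Andersen, Ferreira and Whitfield are each an endowed-chair holder, so the next rule applies.
Andersen, Ferreira and Whitfield all have years of continuous service 30 years, so the next rule applies.
Among Andersen, Ferreira and Whitfield, alphabetically by surname: Andersen before Ferreira before Whitfield.
Ivanova and Salazar are each an endowed-chair holder, so the next rule applies.
Ivanova and Salazar both have years of continuous service 16 years, so the next rule applies.
Among Ivanova and Salazar, alphabetically by surname: Ivanova before Salazar.
Full order: Andersen, Ferreira, Whitfield, Ivanova, Salazar.

Andersen, Ferreira, Whitfield, Ivanova, Salazar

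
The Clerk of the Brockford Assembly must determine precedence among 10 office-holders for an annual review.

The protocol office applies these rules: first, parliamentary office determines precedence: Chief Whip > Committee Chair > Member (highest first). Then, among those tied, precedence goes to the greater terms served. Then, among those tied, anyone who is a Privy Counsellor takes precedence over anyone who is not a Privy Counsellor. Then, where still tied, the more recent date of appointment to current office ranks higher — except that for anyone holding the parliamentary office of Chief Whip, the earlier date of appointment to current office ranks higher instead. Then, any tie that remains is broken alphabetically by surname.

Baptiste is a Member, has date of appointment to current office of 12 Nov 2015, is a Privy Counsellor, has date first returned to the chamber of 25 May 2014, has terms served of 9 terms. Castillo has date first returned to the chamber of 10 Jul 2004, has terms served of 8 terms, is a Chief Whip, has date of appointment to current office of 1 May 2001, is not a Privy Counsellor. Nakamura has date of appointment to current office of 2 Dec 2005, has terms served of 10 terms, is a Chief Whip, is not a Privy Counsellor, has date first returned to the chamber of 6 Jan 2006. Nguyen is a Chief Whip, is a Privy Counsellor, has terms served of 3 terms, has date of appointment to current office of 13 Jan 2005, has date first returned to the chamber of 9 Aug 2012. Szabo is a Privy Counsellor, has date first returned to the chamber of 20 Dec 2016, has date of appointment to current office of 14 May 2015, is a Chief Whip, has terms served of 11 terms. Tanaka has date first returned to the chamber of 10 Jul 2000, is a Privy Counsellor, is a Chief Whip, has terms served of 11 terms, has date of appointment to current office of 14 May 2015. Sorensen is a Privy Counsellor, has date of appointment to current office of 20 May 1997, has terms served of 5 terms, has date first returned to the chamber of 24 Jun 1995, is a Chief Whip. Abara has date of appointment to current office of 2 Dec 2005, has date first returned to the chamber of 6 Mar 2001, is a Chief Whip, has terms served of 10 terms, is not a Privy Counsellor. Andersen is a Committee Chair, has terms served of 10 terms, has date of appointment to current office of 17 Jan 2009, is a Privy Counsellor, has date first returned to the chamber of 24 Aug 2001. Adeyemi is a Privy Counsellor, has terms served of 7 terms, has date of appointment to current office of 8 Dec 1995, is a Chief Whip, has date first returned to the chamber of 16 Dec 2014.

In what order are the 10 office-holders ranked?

By parliamentary office: Szabo, Tanaka, Abara, Nakamura, Castillo, Adeyemi, Sorensen and Nguyen (Chief Whip); then Andersen (Committee Chair); then Baptiste (Member).
Among Szabo, Tanaka, Abara, Nakamura, Castillo, Adeyemi, Sorensen and Nguyen, by terms served (higher first): Szabo and Tanaka (11 terms) before Abara and Nakamura (10 terms) before Castillo (8 terms) before Adeyemi (7 terms) before Sorensen (5 terms) before Nguyen (3 terms).
Szabo and Tanaka are each a Privy Counsellor, so the next rule applies.
Szabo and Tanaka both have date of appointment to current office 14 May 2015, so the next rule applies.
Among Szabo and Tanaka, alphabetically by surname: Szabo before Tanaka.
Abara and Nakamura are each not a Privy Counsellor, so the next rule applies.
Abara and Nakamura both have date of appointment to current office 2 Dec 2005, so the next rule applies.
Among Abara and Nakamura, alphabetically by surname: Abara before Nakamura.
Full order: Szabo, Tanaka, Abara, Nakamura, Castillo, Adeyemi, Sorensen, Nguyen, Andersen, Baptiste.

Szabo, Tanaka, Abara, Nakamura, Castillo, Adeyemi, Sorensen, Nguyen, Andersen, Baptiste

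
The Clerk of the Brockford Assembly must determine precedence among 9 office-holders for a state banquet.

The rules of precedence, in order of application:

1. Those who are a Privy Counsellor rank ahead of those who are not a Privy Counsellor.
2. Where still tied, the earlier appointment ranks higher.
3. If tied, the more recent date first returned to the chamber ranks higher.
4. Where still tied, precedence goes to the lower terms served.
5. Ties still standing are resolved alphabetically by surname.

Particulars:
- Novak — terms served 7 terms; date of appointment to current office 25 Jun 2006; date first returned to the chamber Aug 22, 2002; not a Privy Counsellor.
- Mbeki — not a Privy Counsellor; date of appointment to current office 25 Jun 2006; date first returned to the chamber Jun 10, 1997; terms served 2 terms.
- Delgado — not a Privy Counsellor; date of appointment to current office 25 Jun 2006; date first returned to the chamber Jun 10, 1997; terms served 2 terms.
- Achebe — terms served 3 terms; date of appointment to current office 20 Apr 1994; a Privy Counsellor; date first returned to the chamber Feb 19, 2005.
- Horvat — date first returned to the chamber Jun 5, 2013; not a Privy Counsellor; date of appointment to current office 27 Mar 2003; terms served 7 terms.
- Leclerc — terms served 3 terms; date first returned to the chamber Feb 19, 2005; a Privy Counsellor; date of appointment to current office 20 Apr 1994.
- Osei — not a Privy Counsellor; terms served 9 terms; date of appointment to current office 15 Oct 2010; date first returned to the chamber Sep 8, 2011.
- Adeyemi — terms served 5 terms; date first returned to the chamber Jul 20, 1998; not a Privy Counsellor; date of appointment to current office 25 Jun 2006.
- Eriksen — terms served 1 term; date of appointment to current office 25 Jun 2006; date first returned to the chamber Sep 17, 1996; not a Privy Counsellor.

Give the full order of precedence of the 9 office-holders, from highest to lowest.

Achebe, Leclerc, Horvat, Novak, Adeyemi, Delgado, Mbeki, Eriksen, Osei

By the first rule: Achebe and Leclerc (both a Privy Counsellor); then Horvat, Novak, Adeyemi, Delgado, Mbeki, Eriksen and Osei (each not a Privy Counsellor).
Achebe and Leclerc both have date of appointment to current office 20 Apr 1994, so the next rule applies.
Achebe and Leclerc both have date first returned to the chamber Feb 19, 2005, so the next rule applies.
Achebe and Leclerc both have terms served 3 terms, so the next rule applies.
Among Achebe and Leclerc, alphabetically by surname: Achebe before Leclerc.
Among Horvat, Novak, Adeyemi, Delgado, Mbeki, Eriksen and Osei, by date of appointment to current office (earlier first): Horvat (27 Mar 2003) before Novak, Adeyemi, Delgado, Mbeki and Eriksen (25 Jun 2006) before Osei (15 Oct 2010).
Among Novak, Adeyemi, Delgado, Mbeki and Eriksen, by date first returned to the chamber (later first): Novak (Aug 22, 2002) before Adeyemi (Jul 20, 1998) before Delgado and Mbeki (Jun 10, 1997) before Eriksen (Sep 17, 1996).
Delgado and Mbeki both have terms served 2 terms, so the next rule applies.
Among Delgado and Mbeki, alphabetically by surname: Delgado before Mbeki.
Full order: Achebe, Leclerc, Horvat, Novak, Adeyemi, Delgado, Mbeki, Eriksen, Osei.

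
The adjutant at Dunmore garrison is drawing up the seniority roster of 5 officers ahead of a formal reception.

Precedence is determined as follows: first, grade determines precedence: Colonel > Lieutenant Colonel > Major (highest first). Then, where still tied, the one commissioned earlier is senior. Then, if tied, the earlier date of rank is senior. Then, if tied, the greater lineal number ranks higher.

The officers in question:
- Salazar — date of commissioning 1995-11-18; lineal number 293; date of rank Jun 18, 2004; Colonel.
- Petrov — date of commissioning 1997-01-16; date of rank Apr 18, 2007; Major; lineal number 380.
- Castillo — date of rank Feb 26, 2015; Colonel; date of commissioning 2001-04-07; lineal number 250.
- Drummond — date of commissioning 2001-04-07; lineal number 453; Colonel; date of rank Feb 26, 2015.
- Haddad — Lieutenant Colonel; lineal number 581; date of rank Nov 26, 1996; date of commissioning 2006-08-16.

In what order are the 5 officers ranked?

Salazar, Drummond, Castillo, Haddad, Petrov

By grade: Salazar, Drummond and Castillo (Colonel); then Haddad (Lieutenant Colonel); then Petrov (Major).
Among Salazar, Drummond and Castillo, by date of commissioning (earlier first): Salazar (1995-11-18) before Drummond and Castillo (2001-04-07).
Drummond and Castillo both have date of rank Feb 26, 2015, so the next rule applies.
Among Drummond and Castillo, by lineal number (higher first): Drummond (453) before Castillo (250).
Full order: Salazar, Drummond, Castillo, Haddad, Petrov.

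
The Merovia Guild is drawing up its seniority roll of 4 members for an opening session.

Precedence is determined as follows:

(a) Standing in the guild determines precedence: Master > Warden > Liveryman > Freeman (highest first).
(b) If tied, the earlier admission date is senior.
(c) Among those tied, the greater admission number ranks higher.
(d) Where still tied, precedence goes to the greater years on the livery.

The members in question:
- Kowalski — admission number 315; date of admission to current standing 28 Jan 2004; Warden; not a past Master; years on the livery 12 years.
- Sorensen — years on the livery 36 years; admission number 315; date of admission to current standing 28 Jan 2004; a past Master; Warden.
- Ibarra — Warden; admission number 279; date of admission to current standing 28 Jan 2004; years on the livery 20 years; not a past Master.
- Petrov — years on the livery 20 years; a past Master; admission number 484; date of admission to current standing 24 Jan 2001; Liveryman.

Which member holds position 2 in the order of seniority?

By standing in the guild: Sorensen, Kowalski and Ibarra (Warden); then Petrov (Liveryman).
Sorensen, Kowalski and Ibarra all have date of admission to current standing 28 Jan 2004, so the next rule applies.
Among Sorensen, Kowalski and Ibarra, by admission number (higher first): Sorensen and Kowalski (315) before Ibarra (279).
Among Sorensen and Kowalski, by years on the livery (higher first): Sorensen (36 years) before Kowalski (12 years).
Order: Sorensen, Kowalski, Ibarra, Petrov.

Kowalski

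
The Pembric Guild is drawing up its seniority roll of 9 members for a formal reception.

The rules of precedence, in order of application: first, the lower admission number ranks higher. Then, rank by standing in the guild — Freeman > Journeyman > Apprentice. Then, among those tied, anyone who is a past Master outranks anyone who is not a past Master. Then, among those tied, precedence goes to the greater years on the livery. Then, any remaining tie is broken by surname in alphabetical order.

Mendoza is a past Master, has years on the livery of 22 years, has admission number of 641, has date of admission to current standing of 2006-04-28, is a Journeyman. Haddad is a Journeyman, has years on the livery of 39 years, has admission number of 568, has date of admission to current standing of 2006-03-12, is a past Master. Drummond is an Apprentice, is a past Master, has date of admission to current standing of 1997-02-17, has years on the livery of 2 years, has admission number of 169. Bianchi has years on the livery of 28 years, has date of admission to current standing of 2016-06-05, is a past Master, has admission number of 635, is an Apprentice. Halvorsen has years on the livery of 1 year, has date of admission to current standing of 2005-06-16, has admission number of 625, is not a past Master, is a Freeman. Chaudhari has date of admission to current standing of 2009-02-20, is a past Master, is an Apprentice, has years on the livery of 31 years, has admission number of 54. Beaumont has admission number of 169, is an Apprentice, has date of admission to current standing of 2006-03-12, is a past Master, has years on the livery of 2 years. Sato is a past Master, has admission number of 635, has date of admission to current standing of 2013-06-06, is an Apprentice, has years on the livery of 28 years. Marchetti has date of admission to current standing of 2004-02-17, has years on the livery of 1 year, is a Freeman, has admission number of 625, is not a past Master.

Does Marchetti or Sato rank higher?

By admission number (lower first): Chaudhari (54); then Beaumont and Drummond (both 169); then Haddad (568); then Halvorsen and Marchetti (both 625); then Bianchi and Sato (both 635); then Mendoza (641).
Beaumont and Drummond are each Apprentice, so the next rule applies.
Beaumont and Drummond are each a past Master, so the next rule applies.
Beaumont and Drummond both have years on the livery 2 years, so the next rule applies.
Among Beaumont and Drummond, alphabetically by surname: Beaumont before Drummond.
Halvorsen and Marchetti are each Freeman, so the next rule applies.
Halvorsen and Marchetti are each not a past Master, so the next rule applies.
Halvorsen and Marchetti both have years on the livery 1 year, so the next rule applies.
Among Halvorsen and Marchetti, alphabetically by surname: Halvorsen before Marchetti.
Bianchi and Sato are each Apprentice, so the next rule applies.
Bianchi and Sato are each a past Master, so the next rule applies.
Bianchi and Sato both have years on the livery 28 years, so the next rule applies.
Among Bianchi and Sato, alphabetically by surname: Bianchi before Sato.
So Marchetti takes precedence.

Marchetti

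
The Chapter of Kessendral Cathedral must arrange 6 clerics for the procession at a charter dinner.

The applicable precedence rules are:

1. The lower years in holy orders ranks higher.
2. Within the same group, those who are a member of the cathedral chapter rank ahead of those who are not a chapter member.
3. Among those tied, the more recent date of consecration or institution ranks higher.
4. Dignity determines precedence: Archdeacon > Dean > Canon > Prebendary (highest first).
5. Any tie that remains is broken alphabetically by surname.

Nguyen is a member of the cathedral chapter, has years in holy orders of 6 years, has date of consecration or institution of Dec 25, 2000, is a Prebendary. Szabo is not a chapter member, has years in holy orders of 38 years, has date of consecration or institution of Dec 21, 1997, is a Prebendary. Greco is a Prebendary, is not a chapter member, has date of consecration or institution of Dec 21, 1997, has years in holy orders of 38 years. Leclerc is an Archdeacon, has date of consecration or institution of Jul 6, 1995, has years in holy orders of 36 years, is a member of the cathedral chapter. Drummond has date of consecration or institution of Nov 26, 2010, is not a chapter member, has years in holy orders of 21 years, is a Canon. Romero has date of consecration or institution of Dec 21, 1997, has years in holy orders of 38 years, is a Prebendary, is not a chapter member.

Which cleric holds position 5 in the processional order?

By years in holy orders (lower first): Nguyen (6 years); then Drummond (21 years); then Leclerc (36 years); then Greco, Romero and Szabo (each 38 years).
Greco, Romero and Szabo are each not a chapter member, so the next rule applies.
Greco, Romero and Szabo all have date of consecration or institution Dec 21, 1997, so the next rule applies.
Greco, Romero and Szabo are each Prebendary, so the next rule applies.
Among Greco, Romero and Szabo, alphabetically by surname: Greco before Romero before Szabo.
Order: Nguyen, Drummond, Leclerc, Greco, Romero, Szabo.

Romero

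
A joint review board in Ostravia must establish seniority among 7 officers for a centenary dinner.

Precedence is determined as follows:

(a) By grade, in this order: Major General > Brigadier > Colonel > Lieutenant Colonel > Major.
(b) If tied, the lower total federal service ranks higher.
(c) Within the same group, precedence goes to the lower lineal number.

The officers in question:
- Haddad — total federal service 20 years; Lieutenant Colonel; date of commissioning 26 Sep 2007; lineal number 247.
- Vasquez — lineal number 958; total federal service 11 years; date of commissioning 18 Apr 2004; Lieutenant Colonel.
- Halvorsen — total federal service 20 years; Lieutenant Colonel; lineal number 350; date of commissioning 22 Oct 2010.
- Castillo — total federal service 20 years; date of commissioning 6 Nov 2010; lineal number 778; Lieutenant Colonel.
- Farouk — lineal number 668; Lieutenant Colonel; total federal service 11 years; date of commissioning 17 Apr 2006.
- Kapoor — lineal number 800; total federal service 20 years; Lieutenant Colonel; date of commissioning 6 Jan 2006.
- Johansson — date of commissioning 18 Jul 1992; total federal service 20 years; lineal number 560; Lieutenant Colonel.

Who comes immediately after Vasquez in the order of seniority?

Haddad

By grade: Farouk, Vasquez, Haddad, Halvorsen, Johansson, Castillo and Kapoor (Lieutenant Colonel).
Among Farouk, Vasquez, Haddad, Halvorsen, Johansson, Castillo and Kapoor, by total federal service (lower first): Farouk and Vasquez (11 years) before Haddad, Halvorsen, Johansson, Castillo and Kapoor (20 years).
Among Farouk and Vasquez, by lineal number (lower first): Farouk (668) before Vasquez (958).
Among Haddad, Halvorsen, Johansson, Castillo and Kapoor, by lineal number (lower first): Haddad (247) before Halvorsen (350) before Johansson (560) before Castillo (778) before Kapoor (800).
Order: Farouk, Vasquez, Haddad, Halvorsen, Johansson, Castillo, Kapoor.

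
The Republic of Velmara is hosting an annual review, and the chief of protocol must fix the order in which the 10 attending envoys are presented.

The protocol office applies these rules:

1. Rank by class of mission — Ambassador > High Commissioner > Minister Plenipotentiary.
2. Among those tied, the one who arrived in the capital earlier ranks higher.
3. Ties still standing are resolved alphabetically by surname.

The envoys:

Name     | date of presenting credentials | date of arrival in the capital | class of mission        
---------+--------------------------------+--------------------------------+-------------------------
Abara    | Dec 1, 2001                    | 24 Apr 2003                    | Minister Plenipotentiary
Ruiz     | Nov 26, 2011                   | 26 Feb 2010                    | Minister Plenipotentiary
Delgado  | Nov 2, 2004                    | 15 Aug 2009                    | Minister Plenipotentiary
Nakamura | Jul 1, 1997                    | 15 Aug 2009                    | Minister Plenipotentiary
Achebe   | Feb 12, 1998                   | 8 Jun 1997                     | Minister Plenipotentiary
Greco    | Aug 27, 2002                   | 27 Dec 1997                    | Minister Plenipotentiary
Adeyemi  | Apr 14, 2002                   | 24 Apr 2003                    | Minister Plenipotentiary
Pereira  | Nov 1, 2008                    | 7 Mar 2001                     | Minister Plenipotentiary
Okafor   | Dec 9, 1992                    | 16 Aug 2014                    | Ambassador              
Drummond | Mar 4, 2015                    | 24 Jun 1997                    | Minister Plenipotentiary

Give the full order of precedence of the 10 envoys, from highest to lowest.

Okafor, Achebe, Drummond, Greco, Pereira, Abara, Adeyemi, Delgado, Nakamura, Ruiz

By class of mission: Okafor (Ambassador); then Achebe, Drummond, Greco, Pereira, Abara, Adeyemi, Delgado, Nakamura and Ruiz (Minister Plenipotentiary).
Among Achebe, Drummond, Greco, Pereira, Abara, Adeyemi, Delgado, Nakamura and Ruiz, by date of arrival in the capital (earlier first): Achebe (8 Jun 1997) before Drummond (24 Jun 1997) before Greco (27 Dec 1997) before Pereira (7 Mar 2001) before Abara and Adeyemi (24 Apr 2003) before Delgado and Nakamura (15 Aug 2009) before Ruiz (26 Feb 2010).
Among Abara and Adeyemi, alphabetically by surname: Abara before Adeyemi.
Among Delgado and Nakamura, alphabetically by surname: Delgado before Nakamura.
Full order: Okafor, Achebe, Drummond, Greco, Pereira, Abara, Adeyemi, Delgado, Nakamura, Ruiz.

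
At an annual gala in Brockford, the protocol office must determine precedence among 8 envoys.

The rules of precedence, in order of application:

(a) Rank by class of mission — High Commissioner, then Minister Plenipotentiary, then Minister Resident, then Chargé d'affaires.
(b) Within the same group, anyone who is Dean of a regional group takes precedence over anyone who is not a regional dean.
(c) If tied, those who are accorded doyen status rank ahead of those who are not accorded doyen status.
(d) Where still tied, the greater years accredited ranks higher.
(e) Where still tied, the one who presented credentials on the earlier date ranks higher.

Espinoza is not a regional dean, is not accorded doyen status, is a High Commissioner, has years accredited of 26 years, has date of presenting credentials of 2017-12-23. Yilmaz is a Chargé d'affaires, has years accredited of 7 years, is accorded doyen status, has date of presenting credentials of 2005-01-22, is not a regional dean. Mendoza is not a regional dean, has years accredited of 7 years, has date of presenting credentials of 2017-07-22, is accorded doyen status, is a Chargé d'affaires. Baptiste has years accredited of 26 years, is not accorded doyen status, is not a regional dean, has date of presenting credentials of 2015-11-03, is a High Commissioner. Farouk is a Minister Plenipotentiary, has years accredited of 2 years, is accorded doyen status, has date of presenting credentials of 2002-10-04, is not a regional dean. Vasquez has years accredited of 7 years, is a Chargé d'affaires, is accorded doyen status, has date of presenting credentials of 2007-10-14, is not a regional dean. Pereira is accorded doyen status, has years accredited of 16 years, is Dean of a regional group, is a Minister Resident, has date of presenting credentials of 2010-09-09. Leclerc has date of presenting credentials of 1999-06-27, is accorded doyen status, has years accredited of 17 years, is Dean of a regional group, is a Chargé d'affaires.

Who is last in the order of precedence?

Mendoza

By class of mission: Baptiste and Espinoza (High Commissioner); then Farouk (Minister Plenipotentiary); then Pereira (Minister Resident); then Leclerc, Yilmaz, Vasquez and Mendoza (Chargé d'affaires).
Baptiste and Espinoza are each not a regional dean, so the next rule applies.
Baptiste and Espinoza are each not accorded doyen status, so the next rule applies.
Baptiste and Espinoza both have years accredited 26 years, so the next rule applies.
Among Baptiste and Espinoza, by date of presenting credentials (earlier first): Baptiste (2015-11-03) before Espinoza (2017-12-23).
Among Leclerc, Yilmaz, Vasquez and Mendoza, Dean of a regional group before not a regional dean: Leclerc (Dean of a regional group) before Yilmaz, Vasquez and Mendoza (not a regional dean).
Yilmaz, Vasquez and Mendoza are each accorded doyen status, so the next rule applies.
Yilmaz, Vasquez and Mendoza all have years accredited 7 years, so the next rule applies.
Among Yilmaz, Vasquez and Mendoza, by date of presenting credentials (earlier first): Yilmaz (2005-01-22) before Vasquez (2007-10-14) before Mendoza (2017-07-22).
Order: Baptiste, Espinoza, Farouk, Pereira, Leclerc, Yilmaz, Vasquez, Mendoza.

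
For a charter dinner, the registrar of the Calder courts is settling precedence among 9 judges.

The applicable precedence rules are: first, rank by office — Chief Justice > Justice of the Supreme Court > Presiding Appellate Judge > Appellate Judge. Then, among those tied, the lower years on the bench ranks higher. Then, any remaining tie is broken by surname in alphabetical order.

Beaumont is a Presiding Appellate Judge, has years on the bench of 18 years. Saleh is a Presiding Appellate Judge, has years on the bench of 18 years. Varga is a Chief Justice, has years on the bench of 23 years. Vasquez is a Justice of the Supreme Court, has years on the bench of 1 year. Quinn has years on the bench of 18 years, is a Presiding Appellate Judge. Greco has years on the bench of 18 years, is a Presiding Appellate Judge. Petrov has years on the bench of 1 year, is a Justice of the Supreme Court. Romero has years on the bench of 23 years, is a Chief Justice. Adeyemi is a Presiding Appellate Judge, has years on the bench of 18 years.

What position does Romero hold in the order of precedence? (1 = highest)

By office: Romero and Varga (Chief Justice); then Petrov and Vasquez (Justice of the Supreme Court); then Adeyemi, Beaumont, Greco, Quinn and Saleh (Presiding Appellate Judge).
Romero and Varga both have years on the bench 23 years, so the next rule applies.
Among Romero and Varga, alphabetically by surname: Romero before Varga.
Petrov and Vasquez both have years on the bench 1 year, so the next rule applies.
Among Petrov and Vasquez, alphabetically by surname: Petrov before Vasquez.
Adeyemi, Beaumont, Greco, Quinn and Saleh all have years on the bench 18 years, so the next rule applies.
Among Adeyemi, Beaumont, Greco, Quinn and Saleh, alphabetically by surname: Adeyemi before Beaumont before Greco before Quinn before Saleh.
Order: Romero, Varga, Petrov, Vasquez, Adeyemi, Beaumont, Greco, Quinn, Saleh. So position 1.

1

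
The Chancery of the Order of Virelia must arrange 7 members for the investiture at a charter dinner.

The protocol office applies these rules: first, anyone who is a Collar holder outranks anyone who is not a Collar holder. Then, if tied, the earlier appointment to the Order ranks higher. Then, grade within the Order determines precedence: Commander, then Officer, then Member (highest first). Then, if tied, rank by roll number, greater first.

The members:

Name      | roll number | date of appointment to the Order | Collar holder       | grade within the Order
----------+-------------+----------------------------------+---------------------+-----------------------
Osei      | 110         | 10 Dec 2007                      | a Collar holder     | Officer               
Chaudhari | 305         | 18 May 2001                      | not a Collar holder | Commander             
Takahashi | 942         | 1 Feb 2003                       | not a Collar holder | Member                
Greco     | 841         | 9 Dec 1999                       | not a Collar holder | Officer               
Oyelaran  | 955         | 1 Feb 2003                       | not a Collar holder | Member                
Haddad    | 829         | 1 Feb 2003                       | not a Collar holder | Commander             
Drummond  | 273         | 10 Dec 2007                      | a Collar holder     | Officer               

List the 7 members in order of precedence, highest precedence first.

Drummond, Osei, Greco, Chaudhari, Haddad, Oyelaran, Takahashi

By the first rule: Drummond and Osei (both a Collar holder); then Greco, Chaudhari, Haddad, Oyelaran and Takahashi (each not a Collar holder).
Drummond and Osei both have date of appointment to the Order 10 Dec 2007, so the next rule applies.
Drummond and Osei are each Officer, so the next rule applies.
Among Drummond and Osei, by roll number (higher first): Drummond (273) before Osei (110).
Among Greco, Chaudhari, Haddad, Oyelaran and Takahashi, by date of appointment to the Order (earlier first): Greco (9 Dec 1999) before Chaudhari (18 May 2001) before Haddad, Oyelaran and Takahashi (1 Feb 2003).
Among Haddad, Oyelaran and Takahashi, by grade within the Order: Haddad (Commander) before Oyelaran and Takahashi (Member).
Among Oyelaran and Takahashi, by roll number (higher first): Oyelaran (955) before Takahashi (942).
Full order: Drummond, Osei, Greco, Chaudhari, Haddad, Oyelaran, Takahashi.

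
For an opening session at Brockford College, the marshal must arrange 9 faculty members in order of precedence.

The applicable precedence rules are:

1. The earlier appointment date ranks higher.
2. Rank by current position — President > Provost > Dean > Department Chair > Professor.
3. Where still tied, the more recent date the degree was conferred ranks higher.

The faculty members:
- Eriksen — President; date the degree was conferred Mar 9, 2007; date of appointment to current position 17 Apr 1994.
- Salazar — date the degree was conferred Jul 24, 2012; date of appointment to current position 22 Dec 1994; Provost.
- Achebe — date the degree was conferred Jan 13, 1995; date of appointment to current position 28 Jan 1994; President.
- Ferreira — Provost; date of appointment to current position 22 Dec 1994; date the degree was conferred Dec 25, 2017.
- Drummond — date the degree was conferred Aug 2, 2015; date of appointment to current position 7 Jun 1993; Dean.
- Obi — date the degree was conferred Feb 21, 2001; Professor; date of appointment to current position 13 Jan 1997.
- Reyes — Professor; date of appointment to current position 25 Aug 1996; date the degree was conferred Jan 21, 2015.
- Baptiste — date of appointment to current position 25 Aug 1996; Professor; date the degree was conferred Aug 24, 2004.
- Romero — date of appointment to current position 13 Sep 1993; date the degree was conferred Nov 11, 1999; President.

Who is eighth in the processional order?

Baptiste

By date of appointment to current position (earlier first): Drummond (7 Jun 1993); then Romero (13 Sep 1993); then Achebe (28 Jan 1994); then Eriksen (17 Apr 1994); then Ferreira and Salazar (both 22 Dec 1994); then Reyes and Baptiste (both 25 Aug 1996); then Obi (13 Jan 1997).
Ferreira and Salazar are each Provost, so the next rule applies.
Among Ferreira and Salazar, by date the degree was conferred (later first): Ferreira (Dec 25, 2017) before Salazar (Jul 24, 2012).
Reyes and Baptiste are each Professor, so the next rule applies.
Among Reyes and Baptiste, by date the degree was conferred (later first): Reyes (Jan 21, 2015) before Baptiste (Aug 24, 2004).
Order: Drummond, Romero, Achebe, Eriksen, Ferreira, Salazar, Reyes, Baptiste, Obi.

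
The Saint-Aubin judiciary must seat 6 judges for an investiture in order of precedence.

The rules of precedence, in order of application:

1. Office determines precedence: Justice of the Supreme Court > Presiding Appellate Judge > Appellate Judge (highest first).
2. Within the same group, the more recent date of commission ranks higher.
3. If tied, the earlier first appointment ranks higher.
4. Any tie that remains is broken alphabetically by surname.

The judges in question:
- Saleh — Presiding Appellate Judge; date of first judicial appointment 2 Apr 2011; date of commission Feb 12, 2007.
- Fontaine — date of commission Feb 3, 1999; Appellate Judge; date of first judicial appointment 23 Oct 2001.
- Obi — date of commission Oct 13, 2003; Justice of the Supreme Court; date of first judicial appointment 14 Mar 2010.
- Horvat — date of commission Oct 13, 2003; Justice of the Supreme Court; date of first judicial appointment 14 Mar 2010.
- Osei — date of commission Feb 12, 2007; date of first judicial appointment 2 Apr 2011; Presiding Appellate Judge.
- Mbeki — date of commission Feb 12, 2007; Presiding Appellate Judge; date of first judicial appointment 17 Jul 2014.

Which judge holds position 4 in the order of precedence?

By office: Horvat and Obi (Justice of the Supreme Court); then Osei, Saleh and Mbeki (Presiding Appellate Judge); then Fontaine (Appellate Judge).
Horvat and Obi both have date of commission Oct 13, 2003, so the next rule applies.
Horvat and Obi both have date of first judicial appointment 14 Mar 2010, so the next rule applies.
Among Horvat and Obi, alphabetically by surname: Horvat before Obi.
Osei, Saleh and Mbeki all have date of commission Feb 12, 2007, so the next rule applies.
Among Osei, Saleh and Mbeki, by date of first judicial appointment (earlier first): Osei and Saleh (2 Apr 2011) before Mbeki (17 Jul 2014).
Among Osei and Saleh, alphabetically by surname: Osei before Saleh.
Order: Horvat, Obi, Osei, Saleh, Mbeki, Fontaine.

Saleh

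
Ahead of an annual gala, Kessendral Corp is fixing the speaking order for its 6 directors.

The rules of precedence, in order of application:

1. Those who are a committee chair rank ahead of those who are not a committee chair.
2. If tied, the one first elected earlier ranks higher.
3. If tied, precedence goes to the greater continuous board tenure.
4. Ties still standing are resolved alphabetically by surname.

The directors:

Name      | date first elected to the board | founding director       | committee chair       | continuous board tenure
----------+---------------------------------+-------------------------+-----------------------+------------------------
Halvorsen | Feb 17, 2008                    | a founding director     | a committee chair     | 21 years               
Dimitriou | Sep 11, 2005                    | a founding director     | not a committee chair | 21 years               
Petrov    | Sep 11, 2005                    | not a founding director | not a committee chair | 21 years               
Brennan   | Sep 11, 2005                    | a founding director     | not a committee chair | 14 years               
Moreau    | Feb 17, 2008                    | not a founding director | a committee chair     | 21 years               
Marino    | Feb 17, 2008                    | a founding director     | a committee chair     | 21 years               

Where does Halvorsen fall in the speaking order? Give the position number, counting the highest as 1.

1

By the first rule: Halvorsen, Marino and Moreau (each a committee chair); then Dimitriou, Petrov and Brennan (each not a committee chair).
Halvorsen, Marino and Moreau all have date first elected to the board Feb 17, 2008, so the next rule applies.
Halvorsen, Marino and Moreau all have continuous board tenure 21 years, so the next rule applies.
Among Halvorsen, Marino and Moreau, alphabetically by surname: Halvorsen before Marino before Moreau.
Dimitriou, Petrov and Brennan all have date first elected to the board Sep 11, 2005, so the next rule applies.
Among Dimitriou, Petrov and Brennan, by continuous board tenure (higher first): Dimitriou and Petrov (21 years) before Brennan (14 years).
Among Dimitriou and Petrov, alphabetically by surname: Dimitriou before Petrov.
Order: Halvorsen, Marino, Moreau, Dimitriou, Petrov, Brennan. So position 1.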